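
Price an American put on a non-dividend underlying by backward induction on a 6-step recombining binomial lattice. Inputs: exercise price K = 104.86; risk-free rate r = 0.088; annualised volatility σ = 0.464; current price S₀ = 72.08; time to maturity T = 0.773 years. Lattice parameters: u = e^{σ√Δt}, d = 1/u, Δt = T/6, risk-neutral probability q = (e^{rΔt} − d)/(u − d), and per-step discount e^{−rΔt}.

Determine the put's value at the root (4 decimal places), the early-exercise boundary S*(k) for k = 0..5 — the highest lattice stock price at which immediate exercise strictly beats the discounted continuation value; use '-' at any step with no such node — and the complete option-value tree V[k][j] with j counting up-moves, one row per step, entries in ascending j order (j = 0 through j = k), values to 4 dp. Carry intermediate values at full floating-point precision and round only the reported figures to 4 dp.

Δt=0.12883, u=1.18122, d=0.84658, q=0.49253, disc=e^(-rΔt)=0.98873
k=6 terminal: V=max(K-S,0) → 78.3239 67.8349 53.1999 32.7800 4.2887 0.0000 0.0000
k=5: j=0 S=31.3449 intr=73.5151 cont=72.3330 V=73.5151[EX]; j=1 S=43.7347 intr=61.1253 cont=59.9432 V=61.1253[EX]; j=2 S=61.0218 intr=43.8382 cont=42.6561 V=43.8382[EX]; j=3 S=85.1421 intr=19.7179 cont=18.5358 V=19.7179[EX]; j=4 S=118.7965 intr=0.0000 cont=2.1518 V=2.1518[hold]; j=5 S=165.7536 intr=0.0000 cont=0.0000 V=0.0000[hold]  S*(5)=85.1421
k=4: j=0 S=37.0251 intr=67.8349 cont=66.6528 V=67.8349[EX]; j=1 S=51.6601 intr=53.1999 cont=52.0178 V=53.1999[EX]; j=2 S=72.0800 intr=32.7800 cont=31.5979 V=32.7800[EX]; j=3 S=100.5713 intr=4.2887 cont=10.9413 V=10.9413[hold]; j=4 S=140.3245 intr=0.0000 cont=1.0797 V=1.0797[hold]  S*(4)=72.0800
k=3: j=0 S=43.7347 intr=61.1253 cont=59.9432 V=61.1253[EX]; j=1 S=61.0218 intr=43.8382 cont=42.6561 V=43.8382[EX]; j=2 S=85.1421 intr=19.7179 cont=21.7754 V=21.7754[hold]; j=3 S=118.7965 intr=0.0000 cont=6.0155 V=6.0155[hold]  S*(3)=61.0218
k=2: j=0 S=51.6601 intr=53.1999 cont=52.0178 V=53.1999[EX]; j=1 S=72.0800 intr=32.7800 cont=32.5999 V=32.7800[EX]; j=2 S=100.5713 intr=4.2887 cont=13.8552 V=13.8552[hold]  S*(2)=72.0800
k=1: j=0 S=61.0218 intr=43.8382 cont=42.6561 V=43.8382[EX]; j=1 S=85.1421 intr=19.7179 cont=23.1945 V=23.1945[hold]  S*(1)=61.0218
k=0: j=0 S=72.0800 intr=32.7800 cont=33.2909 V=33.2909[hold]  S*(0)=-

price = 33.2909
boundary = - 61.0218 72.0800 61.0218 72.0800 85.1421
tree:
33.2909
43.8382 23.1945
53.1999 32.7800 13.8552
61.1253 43.8382 21.7754 6.0155
67.8349 53.1999 32.7800 10.9413 1.0797
73.5151 61.1253 43.8382 19.7179 2.1518 0.0000
78.3239 67.8349 53.1999 32.7800 4.2887 0.0000 0.0000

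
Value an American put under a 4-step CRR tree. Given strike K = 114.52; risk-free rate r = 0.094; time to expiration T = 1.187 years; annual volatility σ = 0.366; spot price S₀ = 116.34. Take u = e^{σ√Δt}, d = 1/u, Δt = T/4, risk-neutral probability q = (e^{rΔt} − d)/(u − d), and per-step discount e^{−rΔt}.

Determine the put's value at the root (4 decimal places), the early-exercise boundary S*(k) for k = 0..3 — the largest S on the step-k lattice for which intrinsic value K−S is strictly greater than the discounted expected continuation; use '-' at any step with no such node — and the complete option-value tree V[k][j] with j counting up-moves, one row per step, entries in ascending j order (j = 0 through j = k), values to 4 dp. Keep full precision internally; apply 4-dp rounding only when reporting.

Δt=0.29675  u=1.22064  d=0.81924  q=0.52079  discount=0.97249
step 4 (expiry): payoffs max(K−S,0) = 62.1148 36.4378 0.0000 0.0000 0.0000
step 3: (k=3,j=0): S=63.9681, (K−S)⁺=50.5519, hold=47.4016 ⇒ V=50.5519 exercise | (k=3,j=1): S=95.3104, (K−S)⁺=19.2096, hold=16.9810 ⇒ V=19.2096 exercise | (k=3,j=2): S=142.0096, (K−S)⁺=0.0000, hold=0.0000 ⇒ V=0.0000 continue | (k=3,j=3): S=211.5899, (K−S)⁺=0.0000, hold=0.0000 ⇒ V=0.0000 continue  boundary S*=95.3104
step 2: (k=2,j=0): S=78.0822, (K−S)⁺=36.4378, hold=33.2875 ⇒ V=36.4378 exercise | (k=2,j=1): S=116.3400, (K−S)⁺=0.0000, hold=8.9522 ⇒ V=8.9522 continue | (k=2,j=2): S=173.3430, (K−S)⁺=0.0000, hold=0.0000 ⇒ V=0.0000 continue  boundary S*=78.0822
step 1: (k=1,j=0): S=95.3104, (K−S)⁺=19.2096, hold=21.5149 ⇒ V=21.5149 continue | (k=1,j=1): S=142.0096, (K−S)⁺=0.0000, hold=4.1719 ⇒ V=4.1719 continue  boundary S*=-
step 0: (k=0,j=0): S=116.3400, (K−S)⁺=0.0000, hold=12.1395 ⇒ V=12.1395 continue  boundary S*=-

price = 12.1395
boundary = - - 78.0822 95.3104
tree:
12.1395
21.5149 4.1719
36.4378 8.9522 0.0000
50.5519 19.2096 0.0000 0.0000
62.1148 36.4378 0.0000 0.0000 0.0000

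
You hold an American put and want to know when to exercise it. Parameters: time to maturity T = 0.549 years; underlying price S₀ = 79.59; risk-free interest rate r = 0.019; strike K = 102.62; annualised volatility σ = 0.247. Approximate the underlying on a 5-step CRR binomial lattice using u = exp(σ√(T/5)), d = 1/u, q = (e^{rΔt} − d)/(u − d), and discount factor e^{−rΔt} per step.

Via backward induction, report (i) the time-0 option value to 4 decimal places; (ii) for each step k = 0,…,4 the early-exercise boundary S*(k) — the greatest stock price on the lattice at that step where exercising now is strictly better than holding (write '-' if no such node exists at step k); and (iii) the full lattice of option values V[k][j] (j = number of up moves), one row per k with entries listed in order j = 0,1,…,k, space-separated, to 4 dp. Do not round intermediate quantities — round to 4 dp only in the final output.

price = 23.1143
boundary = - 73.3353 79.5900 86.3781 93.7452
tree:
23.1143
29.2847 16.8487
35.0478 23.0300 10.5454
40.3581 29.2847 16.2419 4.7153
45.2510 35.0478 23.0300 8.8748 0.4455
49.7594 40.3581 29.2847 16.2419 0.8794 0.0000

Δt=0.10980, u=1.08529, d=0.92141, q=0.49229, disc=e^(-rΔt)=0.99792
k=5 terminal: V=max(K-S,0) → 49.7594 40.3581 29.2847 16.2419 0.8794 0.0000
k=4: j=0 S=57.3690 intr=45.2510 cont=45.0371 V=45.2510[EX]; j=1 S=67.5722 intr=35.0478 cont=34.8340 V=35.0478[EX]; j=2 S=79.5900 intr=23.0300 cont=22.8161 V=23.0300[EX]; j=3 S=93.7452 intr=8.8748 cont=8.6609 V=8.8748[EX]; j=4 S=110.4180 intr=0.0000 cont=0.4455 V=0.4455[hold]  S*(4)=93.7452
k=3: j=0 S=62.2619 intr=40.3581 cont=40.1442 V=40.3581[EX]; j=1 S=73.3353 intr=29.2847 cont=29.0708 V=29.2847[EX]; j=2 S=86.3781 intr=16.2419 cont=16.0280 V=16.2419[EX]; j=3 S=101.7406 intr=0.8794 cont=4.7153 V=4.7153[hold]  S*(3)=86.3781
k=2: j=0 S=67.5722 intr=35.0478 cont=34.8340 V=35.0478[EX]; j=1 S=79.5900 intr=23.0300 cont=22.8161 V=23.0300[EX]; j=2 S=93.7452 intr=8.8748 cont=10.5454 V=10.5454[hold]  S*(2)=79.5900
k=1: j=0 S=73.3353 intr=29.2847 cont=29.0708 V=29.2847[EX]; j=1 S=86.3781 intr=16.2419 cont=16.8487 V=16.8487[hold]  S*(1)=73.3353
k=0: j=0 S=79.5900 intr=23.0300 cont=23.1143 V=23.1143[hold]  S*(0)=-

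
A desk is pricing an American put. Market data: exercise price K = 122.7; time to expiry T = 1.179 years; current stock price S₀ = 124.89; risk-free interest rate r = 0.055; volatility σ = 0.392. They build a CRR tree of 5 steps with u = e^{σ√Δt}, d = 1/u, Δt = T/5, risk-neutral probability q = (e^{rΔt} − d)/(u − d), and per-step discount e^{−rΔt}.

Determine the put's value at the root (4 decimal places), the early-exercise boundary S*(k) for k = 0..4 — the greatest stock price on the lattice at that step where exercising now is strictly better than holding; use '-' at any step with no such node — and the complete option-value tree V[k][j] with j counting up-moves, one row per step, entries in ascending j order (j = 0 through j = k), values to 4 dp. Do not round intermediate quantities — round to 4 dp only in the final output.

price = 17.2961
boundary = - - - 70.5539 85.3473
tree:
17.2961
26.0650 8.5096
37.7928 14.3923 2.5320
52.1461 23.6649 4.9966 0.0000
64.3754 37.3527 9.8600 0.0000 0.0000
74.4849 52.1461 19.4574 0.0000 0.0000 0.0000

params: Δt=0.23580 u=1.20968 d=0.82667 q=0.48664 e^(-rΔt)=0.98711
t_5 payoffs: 74.4849 52.1461 19.4574 0.0000 0.0000 0.0000
t_4: node(4,0) S=58.3246 payoff=64.3754 vs cont=62.7944 → 64.3754 [stop]  node(4,1) S=85.3473 payoff=37.3527 vs cont=35.7717 → 37.3527 [stop]  node(4,2) S=124.8900 payoff=0.0000 vs cont=9.8600 → 9.8600 [wait]  node(4,3) S=182.7534 payoff=0.0000 vs cont=0.0000 → 0.0000 [wait]  node(4,4) S=267.4258 payoff=0.0000 vs cont=0.0000 → 0.0000 [wait]  ⇒ S*(4)=85.3473
t_3: node(3,0) S=70.5539 payoff=52.1461 vs cont=50.5651 → 52.1461 [stop]  node(3,1) S=103.2426 payoff=19.4574 vs cont=23.6649 → 23.6649 [wait]  node(3,2) S=151.0764 payoff=0.0000 vs cont=4.9966 → 4.9966 [wait]  node(3,3) S=221.0724 payoff=0.0000 vs cont=0.0000 → 0.0000 [wait]  ⇒ S*(3)=70.5539
t_2: node(2,0) S=85.3473 payoff=37.3527 vs cont=37.7928 → 37.7928 [wait]  node(2,1) S=124.8900 payoff=0.0000 vs cont=14.3923 → 14.3923 [wait]  node(2,2) S=182.7534 payoff=0.0000 vs cont=2.5320 → 2.5320 [wait]  ⇒ S*(2)=-
t_1: node(1,0) S=103.2426 payoff=19.4574 vs cont=26.0650 → 26.0650 [wait]  node(1,1) S=151.0764 payoff=0.0000 vs cont=8.5096 → 8.5096 [wait]  ⇒ S*(1)=-
t_0: node(0,0) S=124.8900 payoff=0.0000 vs cont=17.2961 → 17.2961 [wait]  ⇒ S*(0)=-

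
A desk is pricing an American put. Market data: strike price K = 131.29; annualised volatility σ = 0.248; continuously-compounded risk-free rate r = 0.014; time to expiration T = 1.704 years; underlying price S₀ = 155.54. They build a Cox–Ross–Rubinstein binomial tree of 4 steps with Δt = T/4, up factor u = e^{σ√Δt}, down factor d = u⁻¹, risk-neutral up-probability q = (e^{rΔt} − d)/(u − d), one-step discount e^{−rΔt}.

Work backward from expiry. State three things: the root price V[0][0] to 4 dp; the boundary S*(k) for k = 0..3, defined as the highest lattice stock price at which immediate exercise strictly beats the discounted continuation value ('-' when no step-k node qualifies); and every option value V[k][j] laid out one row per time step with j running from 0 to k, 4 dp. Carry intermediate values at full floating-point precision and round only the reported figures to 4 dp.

price = 8.7078
boundary = - - - 95.7082
tree:
8.7078
14.3813 2.6215
23.0894 5.0523 0.0000
35.5818 9.7370 0.0000 0.0000
49.8849 18.7656 0.0000 0.0000 0.0000

Δt=0.42600, u=1.17570, d=0.85055, q=0.47802, disc=e^(-rΔt)=0.99405
k=4 terminal: V=max(K-S,0) → 49.8849 18.7656 0.0000 0.0000 0.0000
k=3: j=0 S=95.7082 intr=35.5818 cont=34.8011 V=35.5818[EX]; j=1 S=132.2953 intr=0.0000 cont=9.7370 V=9.7370[hold]; j=2 S=182.8689 intr=0.0000 cont=0.0000 V=0.0000[hold]; j=3 S=252.7755 intr=0.0000 cont=0.0000 V=0.0000[hold]  S*(3)=95.7082
k=2: j=0 S=112.5244 intr=18.7656 cont=23.0894 V=23.0894[hold]; j=1 S=155.5400 intr=0.0000 cont=5.0523 V=5.0523[hold]; j=2 S=214.9995 intr=0.0000 cont=0.0000 V=0.0000[hold]  S*(2)=-
k=1: j=0 S=132.2953 intr=0.0000 cont=14.3813 V=14.3813[hold]; j=1 S=182.8689 intr=0.0000 cont=2.6215 V=2.6215[hold]  S*(1)=-
k=0: j=0 S=155.5400 intr=0.0000 cont=8.7078 V=8.7078[hold]  S*(0)=-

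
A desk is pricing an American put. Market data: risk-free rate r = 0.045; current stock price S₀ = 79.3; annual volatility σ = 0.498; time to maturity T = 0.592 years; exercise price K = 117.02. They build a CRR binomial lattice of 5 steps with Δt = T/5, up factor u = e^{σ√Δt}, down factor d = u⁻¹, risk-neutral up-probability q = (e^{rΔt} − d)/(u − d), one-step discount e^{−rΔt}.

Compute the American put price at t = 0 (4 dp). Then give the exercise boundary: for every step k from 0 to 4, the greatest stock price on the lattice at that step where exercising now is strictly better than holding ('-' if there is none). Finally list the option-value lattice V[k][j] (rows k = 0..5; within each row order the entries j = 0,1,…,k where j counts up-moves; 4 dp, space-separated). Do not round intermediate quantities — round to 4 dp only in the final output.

Δt=0.11840, u=1.18692, d=0.84252, q=0.47278, disc=e^(-rΔt)=0.99469
k=5 terminal: V=max(K-S,0) → 83.3554 69.5944 50.2082 22.8976 0.0000 0.0000
k=4: j=0 S=39.9570 intr=77.0630 cont=76.4411 V=77.0630[EX]; j=1 S=56.2903 intr=60.7297 cont=60.1079 V=60.7297[EX]; j=2 S=79.3000 intr=37.7200 cont=37.0982 V=37.7200[EX]; j=3 S=111.7154 intr=5.3046 cont=12.0080 V=12.0080[hold]; j=4 S=157.3813 intr=0.0000 cont=0.0000 V=0.0000[hold]  S*(4)=79.3000
k=3: j=0 S=47.4256 intr=69.5944 cont=68.9725 V=69.5944[EX]; j=1 S=66.8118 intr=50.2082 cont=49.5864 V=50.2082[EX]; j=2 S=94.1224 intr=22.8976 cont=25.4281 V=25.4281[hold]; j=3 S=132.5968 intr=0.0000 cont=6.2972 V=6.2972[hold]  S*(3)=66.8118
k=2: j=0 S=56.2903 intr=60.7297 cont=60.1079 V=60.7297[EX]; j=1 S=79.3000 intr=37.7200 cont=38.2882 V=38.2882[hold]; j=2 S=111.7154 intr=5.3046 cont=16.2964 V=16.2964[hold]  S*(2)=56.2903
k=1: j=0 S=66.8118 intr=50.2082 cont=49.8536 V=50.2082[EX]; j=1 S=94.1224 intr=22.8976 cont=27.7428 V=27.7428[hold]  S*(1)=66.8118
k=0: j=0 S=79.3000 intr=37.7200 cont=39.3767 V=39.3767[hold]  S*(0)=-

price = 39.3767
boundary = - 66.8118 56.2903 66.8118 79.3000
tree:
39.3767
50.2082 27.7428
60.7297 38.2882 16.2964
69.5944 50.2082 25.4281 6.2972
77.0630 60.7297 37.7200 12.0080 0.0000
83.3554 69.5944 50.2082 22.8976 0.0000 0.0000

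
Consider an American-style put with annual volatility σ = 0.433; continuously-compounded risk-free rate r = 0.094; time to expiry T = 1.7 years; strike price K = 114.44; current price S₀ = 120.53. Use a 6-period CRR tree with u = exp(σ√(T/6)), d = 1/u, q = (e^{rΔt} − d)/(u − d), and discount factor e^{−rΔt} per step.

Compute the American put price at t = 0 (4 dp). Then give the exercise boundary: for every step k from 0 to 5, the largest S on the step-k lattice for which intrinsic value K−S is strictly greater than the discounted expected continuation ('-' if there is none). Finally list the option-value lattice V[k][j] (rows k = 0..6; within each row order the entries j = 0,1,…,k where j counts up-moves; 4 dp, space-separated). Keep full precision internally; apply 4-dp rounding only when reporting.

price = 15.9465
boundary = - - 76.0153 60.3676 76.0153 95.7190
tree:
15.9465
25.2142 7.5634
38.4247 13.3984 2.1517
54.0724 23.1197 4.4256 0.0000
66.4990 38.4247 9.1022 0.0000 0.0000
76.3676 54.0724 18.7210 0.0000 0.0000 0.0000
84.2048 66.4990 38.4247 0.0000 0.0000 0.0000 0.0000

Δt=0.28333  u=1.25921  d=0.79415  q=0.50067  discount=0.97372
step 6 (expiry): payoffs max(K−S,0) = 84.2048 66.4990 38.4247 0.0000 0.0000 0.0000 0.0000
step 5: (k=5,j=0): S=38.0724, (K−S)⁺=76.3676, hold=73.3599 ⇒ V=76.3676 exercise | (k=5,j=1): S=60.3676, (K−S)⁺=54.0724, hold=51.0647 ⇒ V=54.0724 exercise | (k=5,j=2): S=95.7190, (K−S)⁺=18.7210, hold=18.6823 ⇒ V=18.7210 exercise | (k=5,j=3): S=151.7722, (K−S)⁺=0.0000, hold=0.0000 ⇒ V=0.0000 continue | (k=5,j=4): S=240.6502, (K−S)⁺=0.0000, hold=0.0000 ⇒ V=0.0000 continue | (k=5,j=5): S=381.5752, (K−S)⁺=0.0000, hold=0.0000 ⇒ V=0.0000 continue  boundary S*=95.7190
step 4: (k=4,j=0): S=47.9410, (K−S)⁺=66.4990, hold=63.4913 ⇒ V=66.4990 exercise | (k=4,j=1): S=76.0153, (K−S)⁺=38.4247, hold=35.4170 ⇒ V=38.4247 exercise | (k=4,j=2): S=120.5300, (K−S)⁺=0.0000, hold=9.1022 ⇒ V=9.1022 continue | (k=4,j=3): S=191.1125, (K−S)⁺=0.0000, hold=0.0000 ⇒ V=0.0000 continue | (k=4,j=4): S=303.0283, (K−S)⁺=0.0000, hold=0.0000 ⇒ V=0.0000 continue  boundary S*=76.0153
step 3: (k=3,j=0): S=60.3676, (K−S)⁺=54.0724, hold=51.0647 ⇒ V=54.0724 exercise | (k=3,j=1): S=95.7190, (K−S)⁺=18.7210, hold=23.1197 ⇒ V=23.1197 continue | (k=3,j=2): S=151.7722, (K−S)⁺=0.0000, hold=4.4256 ⇒ V=4.4256 continue | (k=3,j=3): S=240.6502, (K−S)⁺=0.0000, hold=0.0000 ⇒ V=0.0000 continue  boundary S*=60.3676
step 2: (k=2,j=0): S=76.0153, (K−S)⁺=38.4247, hold=37.5614 ⇒ V=38.4247 exercise | (k=2,j=1): S=120.5300, (K−S)⁺=0.0000, hold=13.3984 ⇒ V=13.3984 continue | (k=2,j=2): S=191.1125, (K−S)⁺=0.0000, hold=2.1517 ⇒ V=2.1517 continue  boundary S*=76.0153
step 1: (k=1,j=0): S=95.7190, (K−S)⁺=18.7210, hold=25.2142 ⇒ V=25.2142 continue | (k=1,j=1): S=151.7722, (K−S)⁺=0.0000, hold=7.5634 ⇒ V=7.5634 continue  boundary S*=-
step 0: (k=0,j=0): S=120.5300, (K−S)⁺=0.0000, hold=15.9465 ⇒ V=15.9465 continue  boundary S*=-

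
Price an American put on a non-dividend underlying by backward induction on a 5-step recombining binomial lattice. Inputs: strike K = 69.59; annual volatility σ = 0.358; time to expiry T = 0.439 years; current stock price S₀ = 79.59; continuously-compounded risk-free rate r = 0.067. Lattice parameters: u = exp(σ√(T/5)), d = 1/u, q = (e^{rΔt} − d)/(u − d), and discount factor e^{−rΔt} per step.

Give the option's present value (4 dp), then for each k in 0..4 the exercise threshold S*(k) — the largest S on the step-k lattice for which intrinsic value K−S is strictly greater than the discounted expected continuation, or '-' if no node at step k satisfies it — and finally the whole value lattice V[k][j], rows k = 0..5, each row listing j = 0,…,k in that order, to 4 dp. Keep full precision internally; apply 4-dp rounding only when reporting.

Δt=0.08780, u=1.11191, d=0.89935, q=0.50126, disc=e^(-rΔt)=0.99413
k=5 terminal: V=max(K-S,0) → 22.7615 11.6939 0.0000 0.0000 0.0000 0.0000
k=4: j=0 S=52.0691 intr=17.5209 cont=17.1127 V=17.5209[EX]; j=1 S=64.3753 intr=5.2147 cont=5.7980 V=5.7980[hold]; j=2 S=79.5900 intr=0.0000 cont=0.0000 V=0.0000[hold]; j=3 S=98.4006 intr=0.0000 cont=0.0000 V=0.0000[hold]; j=4 S=121.6570 intr=0.0000 cont=0.0000 V=0.0000[hold]  S*(4)=52.0691
k=3: j=0 S=57.8961 intr=11.6939 cont=11.5763 V=11.6939[EX]; j=1 S=71.5795 intr=0.0000 cont=2.8747 V=2.8747[hold]; j=2 S=88.4969 intr=0.0000 cont=0.0000 V=0.0000[hold]; j=3 S=109.4126 intr=0.0000 cont=0.0000 V=0.0000[hold]  S*(3)=57.8961
k=2: j=0 S=64.3753 intr=5.2147 cont=7.2305 V=7.2305[hold]; j=1 S=79.5900 intr=0.0000 cont=1.4253 V=1.4253[hold]; j=2 S=98.4006 intr=0.0000 cont=0.0000 V=0.0000[hold]  S*(2)=-
k=1: j=0 S=71.5795 intr=0.0000 cont=4.2952 V=4.2952[hold]; j=1 S=88.4969 intr=0.0000 cont=0.7067 V=0.7067[hold]  S*(1)=-
k=0: j=0 S=79.5900 intr=0.0000 cont=2.4818 V=2.4818[hold]  S*(0)=-

price = 2.4818
boundary = - - - 57.8961 52.0691
tree:
2.4818
4.2952 0.7067
7.2305 1.4253 0.0000
11.6939 2.8747 0.0000 0.0000
17.5209 5.7980 0.0000 0.0000 0.0000
22.7615 11.6939 0.0000 0.0000 0.0000 0.0000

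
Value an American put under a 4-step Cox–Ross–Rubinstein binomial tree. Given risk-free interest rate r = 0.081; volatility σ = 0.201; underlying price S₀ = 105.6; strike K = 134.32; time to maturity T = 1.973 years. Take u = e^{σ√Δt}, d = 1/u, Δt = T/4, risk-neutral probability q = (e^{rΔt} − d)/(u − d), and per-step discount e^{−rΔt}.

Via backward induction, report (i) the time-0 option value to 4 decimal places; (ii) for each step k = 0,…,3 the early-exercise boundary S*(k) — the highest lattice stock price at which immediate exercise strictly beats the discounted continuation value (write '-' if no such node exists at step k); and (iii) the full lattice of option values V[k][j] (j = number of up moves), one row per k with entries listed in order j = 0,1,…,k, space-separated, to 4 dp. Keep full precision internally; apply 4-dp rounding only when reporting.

Δt=0.49325, u=1.15162, d=0.86835, q=0.60867, disc=e^(-rΔt)=0.96083
k=4 terminal: V=max(K-S,0) → 74.2810 54.6951 28.7200 0.0000 0.0000
k=3: j=0 S=69.1419 intr=65.1781 cont=59.9174 V=65.1781[EX]; j=1 S=91.6973 intr=42.6227 cont=37.3620 V=42.6227[EX]; j=2 S=121.6106 intr=12.7094 cont=10.7989 V=12.7094[EX]; j=3 S=161.2822 intr=0.0000 cont=0.0000 V=0.0000[hold]  S*(3)=121.6106
k=2: j=0 S=79.6249 intr=54.6951 cont=49.4344 V=54.6951[EX]; j=1 S=105.6000 intr=28.7200 cont=23.4593 V=28.7200[EX]; j=2 S=140.0487 intr=0.0000 cont=4.7788 V=4.7788[hold]  S*(2)=105.6000
k=1: j=0 S=91.6973 intr=42.6227 cont=37.3620 V=42.6227[EX]; j=1 S=121.6106 intr=12.7094 cont=13.5937 V=13.5937[hold]  S*(1)=91.6973
k=0: j=0 S=105.6000 intr=28.7200 cont=23.9765 V=28.7200[EX]  S*(0)=105.6000

price = 28.7200
boundary = 105.6000 91.6973 105.6000 121.6106
tree:
28.7200
42.6227 13.5937
54.6951 28.7200 4.7788
65.1781 42.6227 12.7094 0.0000
74.2810 54.6951 28.7200 0.0000 0.0000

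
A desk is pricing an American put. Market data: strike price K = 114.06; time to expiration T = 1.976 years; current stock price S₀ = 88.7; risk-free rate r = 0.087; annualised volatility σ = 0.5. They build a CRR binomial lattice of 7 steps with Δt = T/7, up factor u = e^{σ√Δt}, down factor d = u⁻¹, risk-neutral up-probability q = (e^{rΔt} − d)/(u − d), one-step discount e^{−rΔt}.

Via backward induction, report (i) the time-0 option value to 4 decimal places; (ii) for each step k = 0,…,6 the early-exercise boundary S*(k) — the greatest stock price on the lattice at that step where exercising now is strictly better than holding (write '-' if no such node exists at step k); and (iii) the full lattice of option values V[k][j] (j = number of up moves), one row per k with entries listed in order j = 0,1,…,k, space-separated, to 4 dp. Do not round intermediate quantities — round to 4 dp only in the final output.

price = 33.3675
boundary = - - 52.1411 68.0068 52.1411 68.0068 88.7000
tree:
33.3675
46.2905 21.1077
61.9189 31.7716 10.6582
74.0831 46.0532 17.9587 3.3083
83.4095 61.9189 29.3833 6.5230 0.0000
90.5601 74.0831 46.0532 12.8617 0.0000 0.0000
96.0425 83.4095 61.9189 25.3600 0.0000 0.0000 0.0000
100.2459 90.5601 74.0831 46.0532 0.0000 0.0000 0.0000 0.0000

Δt=0.28229, u=1.30428, d=0.76671, q=0.48022, disc=e^(-rΔt)=0.97574
k=7 terminal: V=max(K-S,0) → 100.2459 90.5601 74.0831 46.0532 0.0000 0.0000 0.0000 0.0000
k=6: j=0 S=18.0175 intr=96.0425 cont=93.2754 V=96.0425[EX]; j=1 S=30.6505 intr=83.4095 cont=80.6424 V=83.4095[EX]; j=2 S=52.1411 intr=61.9189 cont=59.1518 V=61.9189[EX]; j=3 S=88.7000 intr=25.3600 cont=23.3566 V=25.3600[EX]; j=4 S=150.8922 intr=0.0000 cont=0.0000 V=0.0000[hold]; j=5 S=256.6905 intr=0.0000 cont=0.0000 V=0.0000[hold]; j=6 S=436.6696 intr=0.0000 cont=0.0000 V=0.0000[hold]  S*(6)=88.7000
k=5: j=0 S=23.4999 intr=90.5601 cont=87.7930 V=90.5601[EX]; j=1 S=39.9769 intr=74.0831 cont=71.3160 V=74.0831[EX]; j=2 S=68.0068 intr=46.0532 cont=43.2862 V=46.0532[EX]; j=3 S=115.6898 intr=0.0000 cont=12.8617 V=12.8617[hold]; j=4 S=196.8060 intr=0.0000 cont=0.0000 V=0.0000[hold]; j=5 S=334.7969 intr=0.0000 cont=0.0000 V=0.0000[hold]  S*(5)=68.0068
k=4: j=0 S=30.6505 intr=83.4095 cont=80.6424 V=83.4095[EX]; j=1 S=52.1411 intr=61.9189 cont=59.1518 V=61.9189[EX]; j=2 S=88.7000 intr=25.3600 cont=29.3833 V=29.3833[hold]; j=3 S=150.8922 intr=0.0000 cont=6.5230 V=6.5230[hold]; j=4 S=256.6905 intr=0.0000 cont=0.0000 V=0.0000[hold]  S*(4)=52.1411
k=3: j=0 S=39.9769 intr=74.0831 cont=71.3160 V=74.0831[EX]; j=1 S=68.0068 intr=46.0532 cont=45.1714 V=46.0532[EX]; j=2 S=115.6898 intr=0.0000 cont=17.9587 V=17.9587[hold]; j=3 S=196.8060 intr=0.0000 cont=3.3083 V=3.3083[hold]  S*(3)=68.0068
k=2: j=0 S=52.1411 intr=61.9189 cont=59.1518 V=61.9189[EX]; j=1 S=88.7000 intr=25.3600 cont=31.7716 V=31.7716[hold]; j=2 S=150.8922 intr=0.0000 cont=10.6582 V=10.6582[hold]  S*(2)=52.1411
k=1: j=0 S=68.0068 intr=46.0532 cont=46.2905 V=46.2905[hold]; j=1 S=115.6898 intr=0.0000 cont=21.1077 V=21.1077[hold]  S*(1)=-
k=0: j=0 S=88.7000 intr=25.3600 cont=33.3675 V=33.3675[hold]  S*(0)=-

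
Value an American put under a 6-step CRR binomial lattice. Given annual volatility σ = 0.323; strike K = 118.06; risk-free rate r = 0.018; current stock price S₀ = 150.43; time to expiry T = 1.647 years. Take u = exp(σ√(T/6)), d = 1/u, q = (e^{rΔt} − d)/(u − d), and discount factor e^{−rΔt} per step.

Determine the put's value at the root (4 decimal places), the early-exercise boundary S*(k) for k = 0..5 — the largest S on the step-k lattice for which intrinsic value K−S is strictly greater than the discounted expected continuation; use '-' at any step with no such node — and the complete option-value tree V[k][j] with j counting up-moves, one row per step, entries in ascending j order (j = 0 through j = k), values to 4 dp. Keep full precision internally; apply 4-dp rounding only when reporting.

price = 8.9111
boundary = - - - - 76.4459 90.5418
tree:
8.9111
13.7158 3.6375
20.5803 6.1918 0.8225
29.8956 10.3906 1.5665 0.0000
41.6141 17.1191 2.9836 0.0000 0.0000
53.5155 27.5182 5.6826 0.0000 0.0000 0.0000
63.5640 41.6141 10.8231 0.0000 0.0000 0.0000 0.0000

params: Δt=0.27450 u=1.18439 d=0.84432 q=0.47236 e^(-rΔt)=0.99507
t_6 payoffs: 63.5640 41.6141 10.8231 0.0000 0.0000 0.0000 0.0000
t_5: node(5,0) S=64.5445 payoff=53.5155 vs cont=52.9336 → 53.5155 [stop]  node(5,1) S=90.5418 payoff=27.5182 vs cont=26.9363 → 27.5182 [stop]  node(5,2) S=127.0104 payoff=0.0000 vs cont=5.6826 → 5.6826 [wait]  node(5,3) S=178.1679 payoff=0.0000 vs cont=0.0000 → 0.0000 [wait]  node(5,4) S=249.9307 payoff=0.0000 vs cont=0.0000 → 0.0000 [wait]  node(5,5) S=350.5982 payoff=0.0000 vs cont=0.0000 → 0.0000 [wait]  ⇒ S*(5)=90.5418
t_4: node(4,0) S=76.4459 payoff=41.6141 vs cont=41.0322 → 41.6141 [stop]  node(4,1) S=107.2369 payoff=10.8231 vs cont=17.1191 → 17.1191 [wait]  node(4,2) S=150.4300 payoff=0.0000 vs cont=2.9836 → 2.9836 [wait]  node(4,3) S=211.0204 payoff=0.0000 vs cont=0.0000 → 0.0000 [wait]  node(4,4) S=296.0156 payoff=0.0000 vs cont=0.0000 → 0.0000 [wait]  ⇒ S*(4)=76.4459
t_3: node(3,0) S=90.5418 payoff=27.5182 vs cont=29.8956 → 29.8956 [wait]  node(3,1) S=127.0104 payoff=0.0000 vs cont=10.3906 → 10.3906 [wait]  node(3,2) S=178.1679 payoff=0.0000 vs cont=1.5665 → 1.5665 [wait]  node(3,3) S=249.9307 payoff=0.0000 vs cont=0.0000 → 0.0000 [wait]  ⇒ S*(3)=-
t_2: node(2,0) S=107.2369 payoff=10.8231 vs cont=20.5803 → 20.5803 [wait]  node(2,1) S=150.4300 payoff=0.0000 vs cont=6.1918 → 6.1918 [wait]  node(2,2) S=211.0204 payoff=0.0000 vs cont=0.8225 → 0.8225 [wait]  ⇒ S*(2)=-
t_1: node(1,0) S=127.0104 payoff=0.0000 vs cont=13.7158 → 13.7158 [wait]  node(1,1) S=178.1679 payoff=0.0000 vs cont=3.6375 → 3.6375 [wait]  ⇒ S*(1)=-
t_0: node(0,0) S=150.4300 payoff=0.0000 vs cont=8.9111 → 8.9111 [wait]  ⇒ S*(0)=-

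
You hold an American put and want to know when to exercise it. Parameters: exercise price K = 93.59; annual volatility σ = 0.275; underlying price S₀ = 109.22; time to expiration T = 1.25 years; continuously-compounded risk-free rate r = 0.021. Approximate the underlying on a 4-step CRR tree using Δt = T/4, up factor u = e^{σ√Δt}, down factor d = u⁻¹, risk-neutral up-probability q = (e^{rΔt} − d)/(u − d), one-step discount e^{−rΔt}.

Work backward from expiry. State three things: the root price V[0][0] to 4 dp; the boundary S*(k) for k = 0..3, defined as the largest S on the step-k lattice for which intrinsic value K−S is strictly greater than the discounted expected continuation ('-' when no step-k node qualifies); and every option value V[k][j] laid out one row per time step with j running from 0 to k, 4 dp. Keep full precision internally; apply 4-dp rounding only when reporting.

Δt=0.31250, u=1.16618, d=0.85750, q=0.48297, disc=e^(-rΔt)=0.99346
k=4 terminal: V=max(K-S,0) → 34.5364 13.2791 0.0000 0.0000 0.0000
k=3: j=0 S=68.8669 intr=24.7231 cont=24.1110 V=24.7231[EX]; j=1 S=93.6566 intr=0.0000 cont=6.8208 V=6.8208[hold]; j=2 S=127.3697 intr=0.0000 cont=0.0000 V=0.0000[hold]; j=3 S=173.2184 intr=0.0000 cont=0.0000 V=0.0000[hold]  S*(3)=68.8669
k=2: j=0 S=80.3109 intr=13.2791 cont=15.9716 V=15.9716[hold]; j=1 S=109.2200 intr=0.0000 cont=3.5034 V=3.5034[hold]; j=2 S=148.5354 intr=0.0000 cont=0.0000 V=0.0000[hold]  S*(2)=-
k=1: j=0 S=93.6566 intr=0.0000 cont=9.8847 V=9.8847[hold]; j=1 S=127.3697 intr=0.0000 cont=1.7995 V=1.7995[hold]  S*(1)=-
k=0: j=0 S=109.2200 intr=0.0000 cont=5.9407 V=5.9407[hold]  S*(0)=-

price = 5.9407
boundary = - - - 68.8669
tree:
5.9407
9.8847 1.7995
15.9716 3.5034 0.0000
24.7231 6.8208 0.0000 0.0000
34.5364 13.2791 0.0000 0.0000 0.0000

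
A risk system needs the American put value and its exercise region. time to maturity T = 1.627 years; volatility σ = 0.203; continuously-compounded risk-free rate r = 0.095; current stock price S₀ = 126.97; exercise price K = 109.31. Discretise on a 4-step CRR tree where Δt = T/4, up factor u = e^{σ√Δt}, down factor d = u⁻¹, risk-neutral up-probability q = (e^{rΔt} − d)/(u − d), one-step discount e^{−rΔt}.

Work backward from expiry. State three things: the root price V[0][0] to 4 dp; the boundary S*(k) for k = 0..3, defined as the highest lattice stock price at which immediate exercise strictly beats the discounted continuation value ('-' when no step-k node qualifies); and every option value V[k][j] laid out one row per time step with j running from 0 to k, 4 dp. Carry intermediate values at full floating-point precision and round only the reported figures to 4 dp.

price = 2.1773
boundary = - - 98.0048 86.1034
tree:
2.1773
5.0429 0.5550
11.3052 1.5158 0.0000
23.2066 4.1396 0.0000 0.0000
33.6627 11.3052 0.0000 0.0000 0.0000

Δt=0.40675  u=1.13822  d=0.87856  q=0.61941  discount=0.96210
step 4 (expiry): payoffs max(K−S,0) = 33.6627 11.3052 0.0000 0.0000 0.0000
step 3: (k=3,j=0): S=86.1034, (K−S)⁺=23.2066, hold=19.0633 ⇒ V=23.2066 exercise | (k=3,j=1): S=111.5512, (K−S)⁺=0.0000, hold=4.1396 ⇒ V=4.1396 continue | (k=3,j=2): S=144.5200, (K−S)⁺=0.0000, hold=0.0000 ⇒ V=0.0000 continue | (k=3,j=3): S=187.2327, (K−S)⁺=0.0000, hold=0.0000 ⇒ V=0.0000 continue  boundary S*=86.1034
step 2: (k=2,j=0): S=98.0048, (K−S)⁺=11.3052, hold=10.9644 ⇒ V=11.3052 exercise | (k=2,j=1): S=126.9700, (K−S)⁺=0.0000, hold=1.5158 ⇒ V=1.5158 continue | (k=2,j=2): S=164.4958, (K−S)⁺=0.0000, hold=0.0000 ⇒ V=0.0000 continue  boundary S*=98.0048
step 1: (k=1,j=0): S=111.5512, (K−S)⁺=0.0000, hold=5.0429 ⇒ V=5.0429 continue | (k=1,j=1): S=144.5200, (K−S)⁺=0.0000, hold=0.5550 ⇒ V=0.5550 continue  boundary S*=-
step 0: (k=0,j=0): S=126.9700, (K−S)⁺=0.0000, hold=2.1773 ⇒ V=2.1773 continue  boundary S*=-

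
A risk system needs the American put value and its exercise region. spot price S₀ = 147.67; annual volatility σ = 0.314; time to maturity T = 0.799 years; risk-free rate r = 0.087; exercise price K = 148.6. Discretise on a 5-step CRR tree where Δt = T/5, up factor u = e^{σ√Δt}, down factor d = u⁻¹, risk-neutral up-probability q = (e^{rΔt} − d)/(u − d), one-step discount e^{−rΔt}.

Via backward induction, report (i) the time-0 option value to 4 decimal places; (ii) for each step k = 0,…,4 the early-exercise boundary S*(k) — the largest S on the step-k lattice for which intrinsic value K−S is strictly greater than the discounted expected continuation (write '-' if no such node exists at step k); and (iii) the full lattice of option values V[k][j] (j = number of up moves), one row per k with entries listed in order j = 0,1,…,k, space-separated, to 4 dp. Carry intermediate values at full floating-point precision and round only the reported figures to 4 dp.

Δt=0.15980, u=1.13374, d=0.88204, q=0.52428, disc=e^(-rΔt)=0.98619
k=5 terminal: V=max(K-S,0) → 69.7638 47.2666 18.3496 0.0000 0.0000 0.0000
k=4: j=0 S=89.3798 intr=59.2202 cont=57.1686 V=59.2202[EX]; j=1 S=114.8856 intr=33.7144 cont=31.6627 V=33.7144[EX]; j=2 S=147.6700 intr=0.9300 cont=8.6087 V=8.6087[hold]; j=3 S=189.8099 intr=0.0000 cont=0.0000 V=0.0000[hold]; j=4 S=243.9750 intr=0.0000 cont=0.0000 V=0.0000[hold]  S*(4)=114.8856
k=3: j=0 S=101.3334 intr=47.2666 cont=45.2150 V=47.2666[EX]; j=1 S=130.2504 intr=18.3496 cont=20.2682 V=20.2682[hold]; j=2 S=167.4193 intr=0.0000 cont=4.0388 V=4.0388[hold]; j=3 S=215.1950 intr=0.0000 cont=0.0000 V=0.0000[hold]  S*(3)=101.3334
k=2: j=0 S=114.8856 intr=33.7144 cont=32.6547 V=33.7144[EX]; j=1 S=147.6700 intr=0.9300 cont=11.5971 V=11.5971[hold]; j=2 S=189.8099 intr=0.0000 cont=1.8948 V=1.8948[hold]  S*(2)=114.8856
k=1: j=0 S=130.2504 intr=18.3496 cont=21.8133 V=21.8133[hold]; j=1 S=167.4193 intr=0.0000 cont=6.4205 V=6.4205[hold]  S*(1)=-
k=0: j=0 S=147.6700 intr=0.9300 cont=13.5534 V=13.5534[hold]  S*(0)=-

price = 13.5534
boundary = - - 114.8856 101.3334 114.8856
tree:
13.5534
21.8133 6.4205
33.7144 11.5971 1.8948
47.2666 20.2682 4.0388 0.0000
59.2202 33.7144 8.6087 0.0000 0.0000
69.7638 47.2666 18.3496 0.0000 0.0000 0.0000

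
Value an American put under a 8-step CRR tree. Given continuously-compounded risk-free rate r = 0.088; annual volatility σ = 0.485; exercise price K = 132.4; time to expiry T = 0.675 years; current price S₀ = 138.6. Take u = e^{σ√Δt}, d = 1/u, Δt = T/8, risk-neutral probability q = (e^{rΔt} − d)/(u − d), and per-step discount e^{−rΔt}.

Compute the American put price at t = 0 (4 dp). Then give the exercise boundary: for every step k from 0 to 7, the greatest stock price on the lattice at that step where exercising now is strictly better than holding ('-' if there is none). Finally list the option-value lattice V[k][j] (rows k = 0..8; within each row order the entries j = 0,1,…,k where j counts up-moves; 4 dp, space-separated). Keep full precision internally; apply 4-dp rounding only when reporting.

price = 15.2013
boundary = - - - 90.8267 78.8915 90.8267 78.8915 90.8267
tree:
15.2013
21.9786 8.4119
30.7899 13.1852 3.5952
41.5733 20.0872 6.2359 0.9144
53.5085 29.5412 10.5994 1.8107 0.0000
63.8754 41.5733 17.5262 3.5852 0.0000 0.0000
72.8799 53.5085 27.8494 7.0990 0.0000 0.0000 0.0000
80.7012 63.8754 41.5733 14.0564 0.0000 0.0000 0.0000 0.0000
87.4948 72.8799 53.5085 27.8325 0.0000 0.0000 0.0000 0.0000 0.0000

Δt=0.08438  u=1.15129  d=0.86859  q=0.49120  discount=0.99260
step 8 (expiry): payoffs max(K−S,0) = 87.4948 72.8799 53.5085 27.8325 0.0000 0.0000 0.0000 0.0000 0.0000
step 7: (k=7,j=0): S=51.6988, (K−S)⁺=80.7012, hold=79.7218 ⇒ V=80.7012 exercise | (k=7,j=1): S=68.5246, (K−S)⁺=63.8754, hold=62.8959 ⇒ V=63.8754 exercise | (k=7,j=2): S=90.8267, (K−S)⁺=41.5733, hold=40.5939 ⇒ V=41.5733 exercise | (k=7,j=3): S=120.3871, (K−S)⁺=12.0129, hold=14.0564 ⇒ V=14.0564 continue | (k=7,j=4): S=159.5683, (K−S)⁺=0.0000, hold=0.0000 ⇒ V=0.0000 continue | (k=7,j=5): S=211.5014, (K−S)⁺=0.0000, hold=0.0000 ⇒ V=0.0000 continue | (k=7,j=6): S=280.3366, (K−S)⁺=0.0000, hold=0.0000 ⇒ V=0.0000 continue | (k=7,j=7): S=371.5749, (K−S)⁺=0.0000, hold=0.0000 ⇒ V=0.0000 continue  boundary S*=90.8267
step 6: (k=6,j=0): S=59.5201, (K−S)⁺=72.8799, hold=71.9005 ⇒ V=72.8799 exercise | (k=6,j=1): S=78.8915, (K−S)⁺=53.5085, hold=52.5291 ⇒ V=53.5085 exercise | (k=6,j=2): S=104.5675, (K−S)⁺=27.8325, hold=27.8494 ⇒ V=27.8494 continue | (k=6,j=3): S=138.6000, (K−S)⁺=0.0000, hold=7.0990 ⇒ V=7.0990 continue | (k=6,j=4): S=183.7088, (K−S)⁺=0.0000, hold=0.0000 ⇒ V=0.0000 continue | (k=6,j=5): S=243.4986, (K−S)⁺=0.0000, hold=0.0000 ⇒ V=0.0000 continue | (k=6,j=6): S=322.7476, (K−S)⁺=0.0000, hold=0.0000 ⇒ V=0.0000 continue  boundary S*=78.8915
step 5: (k=5,j=0): S=68.5246, (K−S)⁺=63.8754, hold=62.8959 ⇒ V=63.8754 exercise | (k=5,j=1): S=90.8267, (K−S)⁺=41.5733, hold=40.6022 ⇒ V=41.5733 exercise | (k=5,j=2): S=120.3871, (K−S)⁺=12.0129, hold=17.5262 ⇒ V=17.5262 continue | (k=5,j=3): S=159.5683, (K−S)⁺=0.0000, hold=3.5852 ⇒ V=3.5852 continue | (k=5,j=4): S=211.5014, (K−S)⁺=0.0000, hold=0.0000 ⇒ V=0.0000 continue | (k=5,j=5): S=280.3366, (K−S)⁺=0.0000, hold=0.0000 ⇒ V=0.0000 continue  boundary S*=90.8267
step 4: (k=4,j=0): S=78.8915, (K−S)⁺=53.5085, hold=52.5291 ⇒ V=53.5085 exercise | (k=4,j=1): S=104.5675, (K−S)⁺=27.8325, hold=29.5412 ⇒ V=29.5412 continue | (k=4,j=2): S=138.6000, (K−S)⁺=0.0000, hold=10.5994 ⇒ V=10.5994 continue | (k=4,j=3): S=183.7088, (K−S)⁺=0.0000, hold=1.8107 ⇒ V=1.8107 continue | (k=4,j=4): S=243.4986, (K−S)⁺=0.0000, hold=0.0000 ⇒ V=0.0000 continue  boundary S*=78.8915
step 3: (k=3,j=0): S=90.8267, (K−S)⁺=41.5733, hold=41.4270 ⇒ V=41.5733 exercise | (k=3,j=1): S=120.3871, (K−S)⁺=12.0129, hold=20.0872 ⇒ V=20.0872 continue | (k=3,j=2): S=159.5683, (K−S)⁺=0.0000, hold=6.2359 ⇒ V=6.2359 continue | (k=3,j=3): S=211.5014, (K−S)⁺=0.0000, hold=0.9144 ⇒ V=0.9144 continue  boundary S*=90.8267
step 2: (k=2,j=0): S=104.5675, (K−S)⁺=27.8325, hold=30.7899 ⇒ V=30.7899 continue | (k=2,j=1): S=138.6000, (K−S)⁺=0.0000, hold=13.1852 ⇒ V=13.1852 continue | (k=2,j=2): S=183.7088, (K−S)⁺=0.0000, hold=3.5952 ⇒ V=3.5952 continue  boundary S*=-
step 1: (k=1,j=0): S=120.3871, (K−S)⁺=12.0129, hold=21.9786 ⇒ V=21.9786 continue | (k=1,j=1): S=159.5683, (K−S)⁺=0.0000, hold=8.4119 ⇒ V=8.4119 continue  boundary S*=-
step 0: (k=0,j=0): S=138.6000, (K−S)⁺=0.0000, hold=15.2013 ⇒ V=15.2013 continue  boundary S*=-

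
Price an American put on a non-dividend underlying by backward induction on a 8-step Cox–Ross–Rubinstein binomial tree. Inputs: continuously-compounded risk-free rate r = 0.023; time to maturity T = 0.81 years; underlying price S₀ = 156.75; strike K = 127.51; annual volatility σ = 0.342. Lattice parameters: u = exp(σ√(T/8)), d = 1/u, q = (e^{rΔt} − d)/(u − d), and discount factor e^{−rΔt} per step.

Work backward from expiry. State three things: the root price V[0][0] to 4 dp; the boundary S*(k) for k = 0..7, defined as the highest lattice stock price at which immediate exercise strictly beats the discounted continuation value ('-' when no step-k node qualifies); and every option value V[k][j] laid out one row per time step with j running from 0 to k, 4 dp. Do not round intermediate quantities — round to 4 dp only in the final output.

params: Δt=0.10125 u=1.11497 d=0.89689 q=0.48351 e^(-rΔt)=0.99767
t_8 payoffs: 61.8781 45.9197 26.0812 1.4189 0.0000 0.0000 0.0000 0.0000 0.0000
t_7: node(7,0) S=73.1774 payoff=54.3326 vs cont=54.0360 → 54.3326 [stop]  node(7,1) S=90.9703 payoff=36.5397 vs cont=36.2431 → 36.5397 [stop]  node(7,2) S=113.0897 payoff=14.4203 vs cont=14.1237 → 14.4203 [stop]  node(7,3) S=140.5873 payoff=0.0000 vs cont=0.7311 → 0.7311 [wait]  node(7,4) S=174.7709 payoff=0.0000 vs cont=0.0000 → 0.0000 [wait]  node(7,5) S=217.2662 payoff=0.0000 vs cont=0.0000 → 0.0000 [wait]  node(7,6) S=270.0942 payoff=0.0000 vs cont=0.0000 → 0.0000 [wait]  node(7,7) S=335.7673 payoff=0.0000 vs cont=0.0000 → 0.0000 [wait]  ⇒ S*(7)=113.0897
t_6: node(6,0) S=81.5903 payoff=45.9197 vs cont=45.6232 → 45.9197 [stop]  node(6,1) S=101.4288 payoff=26.0812 vs cont=25.7846 → 26.0812 [stop]  node(6,2) S=126.0911 payoff=1.4189 vs cont=7.7833 → 7.7833 [wait]  node(6,3) S=156.7500 payoff=0.0000 vs cont=0.3767 → 0.3767 [wait]  node(6,4) S=194.8636 payoff=0.0000 vs cont=0.0000 → 0.0000 [wait]  node(6,5) S=242.2444 payoff=0.0000 vs cont=0.0000 → 0.0000 [wait]  node(6,6) S=301.1458 payoff=0.0000 vs cont=0.0000 → 0.0000 [wait]  ⇒ S*(6)=101.4288
t_5: node(5,0) S=90.9703 payoff=36.5397 vs cont=36.2431 → 36.5397 [stop]  node(5,1) S=113.0897 payoff=14.4203 vs cont=17.1939 → 17.1939 [wait]  node(5,2) S=140.5873 payoff=0.0000 vs cont=4.1924 → 4.1924 [wait]  node(5,3) S=174.7709 payoff=0.0000 vs cont=0.1941 → 0.1941 [wait]  node(5,4) S=217.2662 payoff=0.0000 vs cont=0.0000 → 0.0000 [wait]  node(5,5) S=270.0942 payoff=0.0000 vs cont=0.0000 → 0.0000 [wait]  ⇒ S*(5)=90.9703
t_4: node(4,0) S=101.4288 payoff=26.0812 vs cont=27.1225 → 27.1225 [wait]  node(4,1) S=126.0911 payoff=1.4189 vs cont=10.8821 → 10.8821 [wait]  node(4,2) S=156.7500 payoff=0.0000 vs cont=2.2539 → 2.2539 [wait]  node(4,3) S=194.8636 payoff=0.0000 vs cont=0.1000 → 0.1000 [wait]  node(4,4) S=242.2444 payoff=0.0000 vs cont=0.0000 → 0.0000 [wait]  ⇒ S*(4)=-
t_3: node(3,0) S=113.0897 payoff=14.4203 vs cont=19.2253 → 19.2253 [wait]  node(3,1) S=140.5873 payoff=0.0000 vs cont=6.6947 → 6.6947 [wait]  node(3,2) S=174.7709 payoff=0.0000 vs cont=1.2097 → 1.2097 [wait]  node(3,3) S=217.2662 payoff=0.0000 vs cont=0.0515 → 0.0515 [wait]  ⇒ S*(3)=-
t_2: node(2,0) S=126.0911 payoff=1.4189 vs cont=13.1359 → 13.1359 [wait]  node(2,1) S=156.7500 payoff=0.0000 vs cont=4.0332 → 4.0332 [wait]  node(2,2) S=194.8636 payoff=0.0000 vs cont=0.6482 → 0.6482 [wait]  ⇒ S*(2)=-
t_1: node(1,0) S=140.5873 payoff=0.0000 vs cont=8.7143 → 8.7143 [wait]  node(1,1) S=174.7709 payoff=0.0000 vs cont=2.3909 → 2.3909 [wait]  ⇒ S*(1)=-
t_0: node(0,0) S=156.7500 payoff=0.0000 vs cont=5.6437 → 5.6437 [wait]  ⇒ S*(0)=-

price = 5.6437
boundary = - - - - - 90.9703 101.4288 113.0897
tree:
5.6437
8.7143 2.3909
13.1359 4.0332 0.6482
19.2253 6.6947 1.2097 0.0515
27.1225 10.8821 2.2539 0.1000 0.0000
36.5397 17.1939 4.1924 0.1941 0.0000 0.0000
45.9197 26.0812 7.7833 0.3767 0.0000 0.0000 0.0000
54.3326 36.5397 14.4203 0.7311 0.0000 0.0000 0.0000 0.0000
61.8781 45.9197 26.0812 1.4189 0.0000 0.0000 0.0000 0.0000 0.0000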